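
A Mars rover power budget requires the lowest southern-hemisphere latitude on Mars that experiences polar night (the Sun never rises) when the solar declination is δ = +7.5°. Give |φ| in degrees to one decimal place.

Polar night requires cos H₀ = −tan φ tan δ ≥ 1, i.e. tan φ tan δ ≤ −1.
The boundary is |tan φ| · |tan δ| = 1, so |φ| = 90° − |δ| = 90° − 7.5° = 82.5° in the southern hemisphere.

|φ| = 82.5°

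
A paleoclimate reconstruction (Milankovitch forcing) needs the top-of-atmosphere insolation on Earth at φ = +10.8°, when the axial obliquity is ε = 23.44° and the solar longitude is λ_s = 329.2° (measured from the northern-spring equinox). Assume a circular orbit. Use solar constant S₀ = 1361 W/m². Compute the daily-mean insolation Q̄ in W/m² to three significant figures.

Q̄ ≈ 391 W/m²

Solar declination: sin δ = sin ε · sin λ_s = sin 23.44° × sin 329.2° = -0.20368, so δ = -11.753°.
cos H₀ = −tan(+10.8°) tan(-11.753°) = 0.0397, H₀ = 1.5311 rad.
Bracket: H₀ sin φ sin δ + cos φ cos δ sin H₀ = 1.5311×0.18738×-0.20368 + 0.98229×0.97904×0.99921 = -0.058435 + 0.960941 = 0.902506.
Q̄ = (S₀/π) × [bracket] = (1361/π) × 0.902506 = 391.0 W/m².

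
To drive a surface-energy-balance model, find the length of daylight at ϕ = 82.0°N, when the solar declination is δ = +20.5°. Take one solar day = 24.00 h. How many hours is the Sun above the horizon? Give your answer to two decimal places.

Sunrise equation: cos h₀ = −tan ϕ · tan δ = -2.6603 ≤ −1, so the Sun never sets (polar day) and h₀ = π.
Daylight = 2h₀/(2π) × 24.00 h = (3.1416/π) × 24.00 = 24.00 h.

24.00 h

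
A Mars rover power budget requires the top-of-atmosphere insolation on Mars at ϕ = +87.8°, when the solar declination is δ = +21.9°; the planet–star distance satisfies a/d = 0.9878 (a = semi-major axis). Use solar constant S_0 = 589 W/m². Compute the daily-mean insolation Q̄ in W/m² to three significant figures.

Q̄ ≈ 214 W/m²

cos h₀ = −tan(+87.8°) tan(+21.900°) = -10.4643 ≤ −1 ⇒ polar day, h₀ = π.
Bracket: h₀ sin ϕ sin δ + cos ϕ cos δ sin h₀ = 3.1416×0.99926×0.37299 + 0.03839×0.92784×0.00000 = 1.170918 + 0.000000 = 1.170918.
Inverse-square distance factor (a/d)² = 0.9878² = 0.975749.
Q̄ = (S_0/π) × 0.975749 × [bracket] = (589/π) × 0.975749 × 1.170918 = 214.2 W/m².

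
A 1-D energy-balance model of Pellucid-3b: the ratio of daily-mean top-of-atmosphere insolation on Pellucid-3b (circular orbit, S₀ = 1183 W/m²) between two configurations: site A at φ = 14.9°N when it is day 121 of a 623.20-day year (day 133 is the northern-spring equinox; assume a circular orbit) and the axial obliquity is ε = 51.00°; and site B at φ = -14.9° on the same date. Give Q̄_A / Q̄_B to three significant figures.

— Configuration A (φ=+14.9°):
Solar longitude: λ_s = 360° × (121 − 133)/623.20 = -6.932°, i.e. -6.932° + 360° = 353.068°.
sin δ = sin 51.00° × sin 353.068° = -0.09379, so δ = -5.382°.
cos H₀ = −tan(+14.9°) tan(-5.382°) = 0.0251, H₀ = 1.5457 rad.
Bracket: H₀ sin φ sin δ + cos φ cos δ sin H₀ = 1.5457×0.25713×-0.09379 + 0.96638×0.99559×0.99969 = -0.037276 + 0.961820 = 0.924544.
Q̄ = (S₀/π) × [bracket] = (1183/π) × 0.924544 = 348.15 W/m².
— Configuration B (φ=-14.9°):
cos H₀ = −tan(-14.9°) tan(-5.382°) = -0.0251, H₀ = 1.5959 rad.
Bracket: H₀ sin φ sin δ + cos φ cos δ sin H₀ = 1.5959×-0.25713×-0.09379 + 0.96638×0.99559×0.99969 = 0.038487 + 0.961820 = 1.000307.
Q̄ = (S₀/π) × [bracket] = (1183/π) × 1.000307 = 376.68 W/m².
Ratio Q̄_A / Q̄_B = 348.15 / 376.68 = 0.9243.

Q̄_A / Q̄_B ≈ 0.924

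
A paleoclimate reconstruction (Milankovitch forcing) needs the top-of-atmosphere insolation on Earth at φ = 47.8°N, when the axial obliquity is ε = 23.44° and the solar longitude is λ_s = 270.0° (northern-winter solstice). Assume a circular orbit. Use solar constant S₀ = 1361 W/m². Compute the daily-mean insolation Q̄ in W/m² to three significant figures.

Q̄ ≈ 97.6 W/m²

Solar declination: sin δ = sin ε · sin λ_s = sin 23.44° × sin 270.0° = -0.39779, so δ = -23.440°.
cos H₀ = −tan(+47.8°) tan(-23.440°) = 0.4782, H₀ = 1.0722 rad.
Bracket: H₀ sin φ sin δ + cos φ cos δ sin H₀ = 1.0722×0.74080×-0.39779 + 0.67172×0.91748×0.87827 = -0.315959 + 0.541269 = 0.225310.
Q̄ = (S₀/π) × [bracket] = (1361/π) × 0.225310 = 97.61 W/m².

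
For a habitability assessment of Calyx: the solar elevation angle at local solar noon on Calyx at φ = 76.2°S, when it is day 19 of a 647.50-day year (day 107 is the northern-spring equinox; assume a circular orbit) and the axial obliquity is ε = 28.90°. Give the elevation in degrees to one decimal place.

Solar longitude: λ_s = 360° × (19 − 107)/647.50 = -48.927°, i.e. -48.927° + 360° = 311.073°.
sin δ = sin 28.90° × sin 311.073° = -0.36433, so δ = -21.366°.
At local noon the hour angle is zero, so the zenith angle equals |φ − δ| = |-76.2° − (-21.366°)| = 54.834°.
Elevation = 90° − 54.834° = 35.2°.

35.2°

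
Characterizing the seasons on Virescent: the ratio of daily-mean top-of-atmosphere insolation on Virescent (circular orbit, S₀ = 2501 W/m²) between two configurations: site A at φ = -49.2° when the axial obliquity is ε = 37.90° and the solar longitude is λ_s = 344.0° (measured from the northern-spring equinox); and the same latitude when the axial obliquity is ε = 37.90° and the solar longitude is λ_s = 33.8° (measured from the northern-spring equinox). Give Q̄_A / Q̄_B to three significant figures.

— Configuration A (φ=-49.2°):
Solar declination: sin δ = sin ε · sin λ_s = sin 37.90° × sin 344.0° = -0.16932, so δ = -9.748°.
cos H₀ = −tan(-49.2°) tan(-9.748°) = -0.1990, H₀ = 1.7712 rad.
Bracket: H₀ sin φ sin δ + cos φ cos δ sin H₀ = 1.7712×-0.75700×-0.16932 + 0.65342×0.98556×0.97999 = 0.227024 + 0.631098 = 0.858122.
Q̄ = (S₀/π) × [bracket] = (2501/π) × 0.858122 = 683.14 W/m².
— Configuration B (φ=-49.2°):
Solar declination: sin δ = sin ε · sin λ_s = sin 37.90° × sin 33.8° = 0.34172, so δ = +19.982°.
cos H₀ = −tan(-49.2°) tan(+19.982°) = 0.4213, H₀ = 1.1360 rad.
Bracket: H₀ sin φ sin δ + cos φ cos δ sin H₀ = 1.1360×-0.75700×0.34172 + 0.65342×0.93980×0.90694 = -0.293863 + 0.556937 = 0.263074.
Q̄ = (S₀/π) × [bracket] = (2501/π) × 0.263074 = 209.43 W/m².
Ratio Q̄_A / Q̄_B = 683.14 / 209.43 = 3.262.

Q̄_A / Q̄_B ≈ 3.26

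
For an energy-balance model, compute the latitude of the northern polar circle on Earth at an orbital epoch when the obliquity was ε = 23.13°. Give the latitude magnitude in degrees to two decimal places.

The polar circle is the lowest latitude that experiences at least one full rotation of continuous daylight at the northern-summer solstice; it lies at |φ| = 90° − ε = 90° − 23.13° = 66.87°.

66.87°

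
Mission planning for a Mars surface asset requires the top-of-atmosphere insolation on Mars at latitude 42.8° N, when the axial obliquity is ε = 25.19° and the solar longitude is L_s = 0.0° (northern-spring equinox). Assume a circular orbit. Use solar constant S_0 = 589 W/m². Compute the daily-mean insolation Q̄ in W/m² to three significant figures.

Solar declination: sin δ = sin ε · sin L_s = sin 25.19° × sin 0.0° = 0.00000, so δ = +0.000°.
cos h₀ = −tan(+42.8°) tan(+0.000°) = -0.0000, h₀ = 1.5708 rad.
Bracket: h₀ sin ϕ sin δ + cos ϕ cos δ sin h₀ = 1.5708×0.67944×0.00000 + 0.73373×1.00000×1.00000 = 0.000000 + 0.733730 = 0.733730.
Q̄ = (S_0/π) × [bracket] = (589/π) × 0.733730 = 137.6 W/m².

Q̄ ≈ 138 W/m²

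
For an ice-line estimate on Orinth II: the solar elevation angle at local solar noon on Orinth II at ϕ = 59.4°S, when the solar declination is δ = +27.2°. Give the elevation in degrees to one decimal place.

At local noon the hour angle is zero, so the zenith angle equals |ϕ − δ| = |-59.4° − (+27.200°)| = 86.600°.
Elevation = 90° − 86.600° = 3.4°.

3.4°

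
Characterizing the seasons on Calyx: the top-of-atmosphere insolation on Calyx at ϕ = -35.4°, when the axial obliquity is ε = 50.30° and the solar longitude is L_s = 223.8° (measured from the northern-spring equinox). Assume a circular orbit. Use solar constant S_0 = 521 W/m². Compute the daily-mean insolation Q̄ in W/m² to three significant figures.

Q̄ ≈ 206 W/m²

Solar declination: sin δ = sin ε · sin L_s = sin 50.30° × sin 223.8° = -0.53253, so δ = -32.177°.
cos h₀ = −tan(-35.4°) tan(-32.177°) = -0.4471, h₀ = 2.0343 rad.
Bracket: h₀ sin ϕ sin δ + cos ϕ cos δ sin h₀ = 2.0343×-0.57928×-0.53253 + 0.81513×0.84641×0.89447 = 0.627549 + 0.617125 = 1.244674.
Q̄ = (S_0/π) × [bracket] = (521/π) × 1.244674 = 206.4 W/m².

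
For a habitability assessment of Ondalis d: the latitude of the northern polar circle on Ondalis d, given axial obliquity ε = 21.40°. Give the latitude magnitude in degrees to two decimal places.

The polar circle is the lowest latitude that experiences at least one full rotation of continuous daylight at the northern-summer solstice; it lies at |φ| = 90° − ε = 90° − 21.40° = 68.60°.

68.60°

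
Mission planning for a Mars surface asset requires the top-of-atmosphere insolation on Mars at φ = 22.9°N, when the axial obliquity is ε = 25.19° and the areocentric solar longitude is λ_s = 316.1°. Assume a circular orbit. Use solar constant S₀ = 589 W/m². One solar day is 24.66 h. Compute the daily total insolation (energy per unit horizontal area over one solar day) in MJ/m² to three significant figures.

11.8 MJ/m²

sin δ = sin 25.19° × sin 316.1° = -0.29513, so δ = -17.165°.
cos H₀ = −tan(+22.9°) tan(-17.165°) = 0.1305, H₀ = 1.4399 rad.
Bracket: H₀ sin φ sin δ + cos φ cos δ sin H₀ = 1.4399×0.38912×-0.29513 + 0.92119×0.95546×0.99145 = -0.165360 + 0.872635 = 0.707275.
Q̄ = (S₀/π) × [bracket] = (589/π) × 0.707275 = 132.60 W/m².
Daily total = Q̄ × 24.66 h × 3600 s/h = 132.60 × 24.66 × 3600 / 10⁶ = 11.77 MJ/m².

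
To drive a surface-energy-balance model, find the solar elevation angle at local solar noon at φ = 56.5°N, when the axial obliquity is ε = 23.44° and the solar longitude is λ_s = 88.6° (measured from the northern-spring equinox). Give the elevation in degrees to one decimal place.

Solar declination: sin δ = sin ε · sin λ_s = sin 23.44° × sin 88.6° = 0.39767, so δ = +23.433°.
At local noon the hour angle is zero, so the zenith angle equals |φ − δ| = |+56.5° − (+23.433°)| = 33.067°.
Elevation = 90° − 33.067° = 56.9°.

56.9°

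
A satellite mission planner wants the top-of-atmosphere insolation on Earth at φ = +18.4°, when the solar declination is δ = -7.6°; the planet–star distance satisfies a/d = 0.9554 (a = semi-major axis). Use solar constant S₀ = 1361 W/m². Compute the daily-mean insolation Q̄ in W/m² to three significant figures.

cos H₀ = −tan(+18.4°) tan(-7.600°) = 0.0444, H₀ = 1.5264 rad.
Bracket: H₀ sin φ sin δ + cos φ cos δ sin H₀ = 1.5264×0.31565×-0.13226 + 0.94888×0.99122×0.99901 = -0.063724 + 0.939618 = 0.875894.
Inverse-square distance factor (a/d)² = 0.9554² = 0.912789.
Q̄ = (S₀/π) × 0.912789 × [bracket] = (1361/π) × 0.912789 × 0.875894 = 346.4 W/m².

Q̄ ≈ 346 W/m²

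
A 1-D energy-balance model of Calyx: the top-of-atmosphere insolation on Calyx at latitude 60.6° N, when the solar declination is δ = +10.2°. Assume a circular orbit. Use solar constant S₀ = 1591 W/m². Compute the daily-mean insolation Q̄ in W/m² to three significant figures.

Q̄ ≈ 380 W/m²

cos H₀ = −tan(+60.6°) tan(+10.200°) = -0.3193, H₀ = 1.8958 rad.
Bracket: H₀ sin φ sin δ + cos φ cos δ sin H₀ = 1.8958×0.87121×0.17708 + 0.49090×0.98420×0.94765 = 0.292472 + 0.457851 = 0.750323.
Q̄ = (S₀/π) × [bracket] = (1591/π) × 0.750323 = 380.0 W/m².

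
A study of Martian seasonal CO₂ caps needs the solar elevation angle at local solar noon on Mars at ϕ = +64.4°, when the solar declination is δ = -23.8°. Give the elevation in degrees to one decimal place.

1.8°

At local noon the hour angle is zero, so the zenith angle equals |ϕ − δ| = |+64.4° − (-23.800°)| = 88.200°.
Elevation = 90° − 88.200° = 1.8°.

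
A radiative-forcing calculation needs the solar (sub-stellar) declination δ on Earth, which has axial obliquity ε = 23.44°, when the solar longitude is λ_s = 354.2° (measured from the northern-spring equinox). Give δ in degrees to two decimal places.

δ = -2.30°

sin δ = sin ε · sin λ_s = sin 23.44° × sin 354.2° = -0.040199.
δ = arcsin(-0.040199) = -2.30°.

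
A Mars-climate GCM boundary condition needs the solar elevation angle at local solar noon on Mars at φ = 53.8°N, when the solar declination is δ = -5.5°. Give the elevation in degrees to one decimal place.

At local noon the hour angle is zero, so the zenith angle equals |φ − δ| = |+53.8° − (-5.500°)| = 59.300°.
Elevation = 90° − 59.300° = 30.7°.

30.7°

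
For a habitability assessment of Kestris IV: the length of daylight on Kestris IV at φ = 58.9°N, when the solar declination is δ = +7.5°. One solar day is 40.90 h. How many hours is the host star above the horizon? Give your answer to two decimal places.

cos H₀ = −tan φ · tan δ = −tan(+58.9°) × tan(+7.500°) = -0.2182, so H₀ = 1.7908 rad = 102.61°.
Daylight = 2H₀/(2π) × 40.90 h = (1.7908/π) × 40.90 = 23.31 h.

23.31 h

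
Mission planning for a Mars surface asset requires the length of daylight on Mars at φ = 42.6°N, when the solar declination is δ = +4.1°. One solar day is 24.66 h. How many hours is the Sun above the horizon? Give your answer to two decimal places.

cos H₀ = −tan φ · tan δ = −tan(+42.6°) × tan(+4.100°) = -0.0659, so H₀ = 1.6368 rad = 93.78°.
Daylight = 2H₀/(2π) × 24.66 h = (1.6368/π) × 24.66 = 12.85 h.

12.85 h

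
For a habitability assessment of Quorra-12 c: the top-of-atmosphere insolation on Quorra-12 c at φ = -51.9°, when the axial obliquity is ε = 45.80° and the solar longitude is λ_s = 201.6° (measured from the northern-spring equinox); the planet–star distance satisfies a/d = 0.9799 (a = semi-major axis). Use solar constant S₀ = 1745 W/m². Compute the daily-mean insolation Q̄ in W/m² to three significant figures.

Q̄ ≈ 511 W/m²

Solar declination: sin δ = sin ε · sin λ_s = sin 45.80° × sin 201.6° = -0.26391, so δ = -15.302°.
cos H₀ = −tan(-51.9°) tan(-15.302°) = -0.3490, H₀ = 1.9272 rad.
Bracket: H₀ sin φ sin δ + cos φ cos δ sin H₀ = 1.9272×-0.78694×-0.26391 + 0.61704×0.96455×0.93714 = 0.400243 + 0.557754 = 0.957997.
Inverse-square distance factor (a/d)² = 0.9799² = 0.960204.
Q̄ = (S₀/π) × 0.960204 × [bracket] = (1745/π) × 0.960204 × 0.957997 = 510.9 W/m².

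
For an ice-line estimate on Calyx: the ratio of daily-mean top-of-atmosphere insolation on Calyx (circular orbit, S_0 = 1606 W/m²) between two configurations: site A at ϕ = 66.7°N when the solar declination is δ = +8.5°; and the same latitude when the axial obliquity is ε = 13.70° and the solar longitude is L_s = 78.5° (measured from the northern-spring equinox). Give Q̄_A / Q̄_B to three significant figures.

Q̄_A / Q̄_B ≈ 0.805

— Configuration A (ϕ=+66.7°):
cos h₀ = −tan(+66.7°) tan(+8.500°) = -0.3470, h₀ = 1.9252 rad.
Bracket: h₀ sin ϕ sin δ + cos ϕ cos δ sin h₀ = 1.9252×0.91845×0.14781 + 0.39555×0.98902×0.93786 = 0.261358 + 0.366897 = 0.628255.
Q̄ = (S_0/π) × [bracket] = (1606/π) × 0.628255 = 321.17 W/m².
— Configuration B (ϕ=+66.7°):
Solar declination: sin δ = sin ε · sin L_s = sin 13.70° × sin 78.5° = 0.23208, so δ = +13.420°.
cos h₀ = −tan(+66.7°) tan(+13.420°) = -0.5540, h₀ = 2.1580 rad.
Bracket: h₀ sin ϕ sin δ + cos ϕ cos δ sin h₀ = 2.1580×0.91845×0.23208 + 0.39555×0.97270×0.83250 = 0.459986 + 0.320306 = 0.780292.
Q̄ = (S_0/π) × [bracket] = (1606/π) × 0.780292 = 398.89 W/m².
Ratio Q̄_A / Q̄_B = 321.17 / 398.89 = 0.8052.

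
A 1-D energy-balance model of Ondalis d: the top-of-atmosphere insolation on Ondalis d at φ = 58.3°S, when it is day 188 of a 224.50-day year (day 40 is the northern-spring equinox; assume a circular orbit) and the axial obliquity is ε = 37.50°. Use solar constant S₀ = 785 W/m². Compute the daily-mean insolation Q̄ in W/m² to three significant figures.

Q̄ ≈ 343 W/m²

Solar longitude: λ_s = 360° × (188 − 40)/224.50 = 237.327°.
sin δ = sin 37.50° × sin 237.327° = -0.51244, so δ = -30.826°.
cos H₀ = −tan(-58.3°) tan(-30.826°) = -0.9662, H₀ = 2.8809 rad.
Bracket: H₀ sin φ sin δ + cos φ cos δ sin H₀ = 2.8809×-0.85081×-0.51244 + 0.52547×0.85873×0.25777 = 1.256041 + 0.116315 = 1.372356.
Q̄ = (S₀/π) × [bracket] = (785/π) × 1.372356 = 342.9 W/m².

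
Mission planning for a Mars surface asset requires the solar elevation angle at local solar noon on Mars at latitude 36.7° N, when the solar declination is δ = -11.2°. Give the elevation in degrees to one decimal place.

42.1°

At local noon the hour angle is zero, so the zenith angle equals |ϕ − δ| = |+36.7° − (-11.200°)| = 47.900°.
Elevation = 90° − 47.900° = 42.1°.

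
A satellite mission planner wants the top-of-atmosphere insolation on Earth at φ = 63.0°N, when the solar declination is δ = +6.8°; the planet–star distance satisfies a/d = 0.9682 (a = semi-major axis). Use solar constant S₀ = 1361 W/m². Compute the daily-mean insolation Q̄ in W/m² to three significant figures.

Q̄ ≈ 255 W/m²

cos H₀ = −tan(+63.0°) tan(+6.800°) = -0.2340, H₀ = 1.8070 rad.
Bracket: H₀ sin φ sin δ + cos φ cos δ sin H₀ = 1.8070×0.89101×0.11840 + 0.45399×0.99297×0.97223 = 0.190631 + 0.438280 = 0.628911.
Inverse-square distance factor (a/d)² = 0.9682² = 0.937411.
Q̄ = (S₀/π) × 0.937411 × [bracket] = (1361/π) × 0.937411 × 0.628911 = 255.4 W/m².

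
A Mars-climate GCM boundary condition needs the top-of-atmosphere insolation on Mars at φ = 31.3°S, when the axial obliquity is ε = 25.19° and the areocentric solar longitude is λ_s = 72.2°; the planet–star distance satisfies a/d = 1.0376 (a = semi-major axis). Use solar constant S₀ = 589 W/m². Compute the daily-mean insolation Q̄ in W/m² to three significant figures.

Q̄ ≈ 96.7 W/m²

sin δ = sin 25.19° × sin 72.2° = 0.40525, so δ = +23.907°.
cos H₀ = −tan(-31.3°) tan(+23.907°) = 0.2695, H₀ = 1.2979 rad.
Bracket: H₀ sin φ sin δ + cos φ cos δ sin H₀ = 1.2979×-0.51952×0.40525 + 0.85446×0.91421×0.96300 = -0.273254 + 0.752253 = 0.478999.
Inverse-square distance factor (a/d)² = 1.0376² = 1.076614.
Q̄ = (S₀/π) × 1.076614 × [bracket] = (589/π) × 1.076614 × 0.478999 = 96.69 W/m².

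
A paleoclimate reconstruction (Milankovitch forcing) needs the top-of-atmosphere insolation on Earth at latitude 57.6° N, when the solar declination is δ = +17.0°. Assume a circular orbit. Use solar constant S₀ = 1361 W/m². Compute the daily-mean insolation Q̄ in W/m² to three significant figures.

cos H₀ = −tan(+57.6°) tan(+17.000°) = -0.4818, H₀ = 2.0735 rad.
Bracket: H₀ sin φ sin δ + cos φ cos δ sin H₀ = 2.0735×0.84433×0.29237 + 0.53583×0.95630×0.87631 = 0.511857 + 0.449034 = 0.960891.
Q̄ = (S₀/π) × [bracket] = (1361/π) × 0.960891 = 416.3 W/m².

Q̄ ≈ 416 W/m²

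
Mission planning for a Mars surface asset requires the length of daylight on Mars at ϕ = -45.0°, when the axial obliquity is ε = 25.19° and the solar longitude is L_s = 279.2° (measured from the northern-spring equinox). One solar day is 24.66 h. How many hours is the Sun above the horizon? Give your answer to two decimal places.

16.11 h

Solar declination: sin δ = sin ε · sin L_s = sin 25.19° × sin 279.2° = -0.42015, so δ = -24.844°.
cos h₀ = −tan ϕ · tan δ = −tan(-45.0°) × tan(-24.844°) = -0.4630, so h₀ = 2.0522 rad = 117.58°.
Daylight = 2h₀/(2π) × 24.66 h = (2.0522/π) × 24.66 = 16.11 h.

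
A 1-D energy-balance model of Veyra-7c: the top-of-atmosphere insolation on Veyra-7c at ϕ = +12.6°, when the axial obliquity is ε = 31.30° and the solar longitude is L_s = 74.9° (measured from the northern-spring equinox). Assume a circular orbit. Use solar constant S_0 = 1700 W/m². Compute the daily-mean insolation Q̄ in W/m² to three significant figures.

Solar declination: sin δ = sin ε · sin L_s = sin 31.30° × sin 74.9° = 0.50158, so δ = +30.105°.
cos h₀ = −tan(+12.6°) tan(+30.105°) = -0.1296, h₀ = 1.7008 rad.
Bracket: h₀ sin ϕ sin δ + cos ϕ cos δ sin h₀ = 1.7008×0.21814×0.50158 + 0.97592×0.86511×0.99157 = 0.186092 + 0.837161 = 1.023253.
Q̄ = (S_0/π) × [bracket] = (1700/π) × 1.023253 = 553.7 W/m².

Q̄ ≈ 554 W/m²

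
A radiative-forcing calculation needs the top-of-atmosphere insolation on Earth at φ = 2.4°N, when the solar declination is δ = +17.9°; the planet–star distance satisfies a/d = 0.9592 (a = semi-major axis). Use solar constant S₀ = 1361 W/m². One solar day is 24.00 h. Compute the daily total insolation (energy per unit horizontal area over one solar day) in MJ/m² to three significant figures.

33.4 MJ/m²

cos H₀ = −tan(+2.4°) tan(+17.900°) = -0.0135, H₀ = 1.5843 rad.
Bracket: H₀ sin φ sin δ + cos φ cos δ sin H₀ = 1.5843×0.04188×0.30736 + 0.99912×0.95159×0.99991 = 0.020393 + 0.950667 = 0.971060.
Inverse-square distance factor (a/d)² = 0.9592² = 0.920065.
Q̄ = (S₀/π) × 0.920065 × [bracket] = (1361/π) × 0.920065 × 0.971060 = 387.06 W/m².
Daily total = Q̄ × 24.00 h × 3600 s/h = 387.06 × 24.00 × 3600 / 10⁶ = 33.44 MJ/m².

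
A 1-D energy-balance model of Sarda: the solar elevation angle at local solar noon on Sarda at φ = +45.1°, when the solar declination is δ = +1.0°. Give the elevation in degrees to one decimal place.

45.9°

At local noon the hour angle is zero, so the zenith angle equals |φ − δ| = |+45.1° − (+1.000°)| = 44.100°.
Elevation = 90° − 44.100° = 45.9°.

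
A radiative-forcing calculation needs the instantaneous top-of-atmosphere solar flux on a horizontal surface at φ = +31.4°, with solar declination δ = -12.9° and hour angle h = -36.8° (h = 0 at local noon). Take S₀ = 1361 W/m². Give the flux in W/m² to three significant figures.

748 W/m²

cos θ_z = sin φ sin δ + cos φ cos δ cos h = -0.116315 + 0.666215 = 0.549900.
Flux = S₀ · cos θ_z = 1361 × 0.549900 = 748.4 W/m².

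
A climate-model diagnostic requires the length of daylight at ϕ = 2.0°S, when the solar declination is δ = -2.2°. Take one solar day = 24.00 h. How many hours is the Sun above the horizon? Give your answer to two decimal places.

cos h₀ = −tan ϕ · tan δ = −tan(-2.0°) × tan(-2.200°) = -0.0013, so h₀ = 1.5721 rad = 90.08°.
Daylight = 2h₀/(2π) × 24.00 h = (1.5721/π) × 24.00 = 12.01 h.

12.01 h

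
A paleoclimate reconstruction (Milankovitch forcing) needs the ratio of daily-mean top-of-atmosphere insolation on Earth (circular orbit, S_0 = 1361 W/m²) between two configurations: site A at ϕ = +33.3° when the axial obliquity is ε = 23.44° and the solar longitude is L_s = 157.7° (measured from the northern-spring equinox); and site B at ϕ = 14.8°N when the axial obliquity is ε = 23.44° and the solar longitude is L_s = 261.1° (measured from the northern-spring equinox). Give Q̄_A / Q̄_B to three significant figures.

Q̄_A / Q̄_B ≈ 1.30

— Configuration A (ϕ=+33.3°):
Solar declination: sin δ = sin ε · sin L_s = sin 23.44° × sin 157.7° = 0.15094, so δ = +8.682°.
cos h₀ = −tan(+33.3°) tan(+8.682°) = -0.1003, h₀ = 1.6713 rad.
Bracket: h₀ sin ϕ sin δ + cos ϕ cos δ sin h₀ = 1.6713×0.54902×0.15094 + 0.83581×0.98854×0.99496 = 0.138499 + 0.822067 = 0.960566.
Q̄ = (S_0/π) × [bracket] = (1361/π) × 0.960566 = 416.14 W/m².
— Configuration B (ϕ=+14.8°):
Solar declination: sin δ = sin ε · sin L_s = sin 23.44° × sin 261.1° = -0.39300, so δ = -23.141°.
cos h₀ = −tan(+14.8°) tan(-23.141°) = 0.1129, h₀ = 1.4576 rad.
Bracket: h₀ sin ϕ sin δ + cos ϕ cos δ sin h₀ = 1.4576×0.25545×-0.39300 + 0.96682×0.91954×0.99360 = -0.146331 + 0.883340 = 0.737009.
Q̄ = (S_0/π) × [bracket] = (1361/π) × 0.737009 = 319.29 W/m².
Ratio Q̄_A / Q̄_B = 416.14 / 319.29 = 1.303.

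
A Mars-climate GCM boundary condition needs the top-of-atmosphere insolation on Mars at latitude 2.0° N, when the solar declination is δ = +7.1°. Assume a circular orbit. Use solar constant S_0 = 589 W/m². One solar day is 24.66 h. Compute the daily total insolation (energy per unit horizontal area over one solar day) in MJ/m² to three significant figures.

cos h₀ = −tan(+2.0°) tan(+7.100°) = -0.0043, h₀ = 1.5751 rad.
Bracket: h₀ sin ϕ sin δ + cos ϕ cos δ sin h₀ = 1.5751×0.03490×0.12360 + 0.99939×0.99233×0.99999 = 0.006794 + 0.991715 = 0.998509.
Q̄ = (S_0/π) × [bracket] = (589/π) × 0.998509 = 187.20 W/m².
Daily total = Q̄ × 24.66 h × 3600 s/h = 187.20 × 24.66 × 3600 / 10⁶ = 16.62 MJ/m².

16.6 MJ/m²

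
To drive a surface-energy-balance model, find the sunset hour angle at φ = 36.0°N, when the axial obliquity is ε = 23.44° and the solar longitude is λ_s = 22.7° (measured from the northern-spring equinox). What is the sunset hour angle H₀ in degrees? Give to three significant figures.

H₀ = 96.5°

Solar declination: sin δ = sin ε · sin λ_s = sin 23.44° × sin 22.7° = 0.15351, so δ = +8.830°.
cos H₀ = −tan φ · tan δ = −tan(+36.0°) × tan(+8.830°) = -0.1129, so H₀ = 1.6839 rad = 96.48°.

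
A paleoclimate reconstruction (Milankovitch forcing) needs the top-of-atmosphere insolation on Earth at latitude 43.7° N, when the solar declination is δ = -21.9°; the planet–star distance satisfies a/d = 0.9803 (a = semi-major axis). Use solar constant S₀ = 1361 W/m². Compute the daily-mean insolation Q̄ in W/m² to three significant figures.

cos H₀ = −tan(+43.7°) tan(-21.900°) = 0.3842, H₀ = 1.1765 rad.
Bracket: H₀ sin φ sin δ + cos φ cos δ sin H₀ = 1.1765×0.69088×-0.37299 + 0.72297×0.92784×0.92327 = -0.303174 + 0.619330 = 0.316156.
Inverse-square distance factor (a/d)² = 0.9803² = 0.960988.
Q̄ = (S₀/π) × 0.960988 × [bracket] = (1361/π) × 0.960988 × 0.316156 = 131.6 W/m².

Q̄ ≈ 132 W/m²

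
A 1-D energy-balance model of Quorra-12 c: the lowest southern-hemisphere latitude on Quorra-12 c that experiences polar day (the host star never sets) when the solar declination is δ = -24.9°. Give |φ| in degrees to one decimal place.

Polar day requires cos H₀ = −tan φ tan δ ≤ −1, i.e. tan φ tan δ ≥ 1.
The boundary is |tan φ| · |tan δ| = 1, so |φ| = 90° − |δ| = 90° − 24.9° = 65.1° in the southern hemisphere.

|φ| = 65.1°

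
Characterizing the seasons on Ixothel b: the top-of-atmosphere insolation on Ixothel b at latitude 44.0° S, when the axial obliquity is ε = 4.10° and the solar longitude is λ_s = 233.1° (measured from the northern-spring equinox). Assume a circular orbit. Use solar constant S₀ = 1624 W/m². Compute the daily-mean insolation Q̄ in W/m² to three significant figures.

Solar declination: sin δ = sin ε · sin λ_s = sin 4.10° × sin 233.1° = -0.05718, so δ = -3.278°.
cos H₀ = −tan(-44.0°) tan(-3.278°) = -0.0553, H₀ = 1.6261 rad.
Bracket: H₀ sin φ sin δ + cos φ cos δ sin H₀ = 1.6261×-0.69466×-0.05718 + 0.71934×0.99836×0.99847 = 0.064590 + 0.717061 = 0.781651.
Q̄ = (S₀/π) × [bracket] = (1624/π) × 0.781651 = 404.1 W/m².

Q̄ ≈ 404 W/m²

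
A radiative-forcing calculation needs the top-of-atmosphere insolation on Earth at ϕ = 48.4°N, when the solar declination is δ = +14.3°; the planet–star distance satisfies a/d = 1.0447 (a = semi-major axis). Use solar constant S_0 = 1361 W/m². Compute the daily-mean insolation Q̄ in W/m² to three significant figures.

cos h₀ = −tan(+48.4°) tan(+14.300°) = -0.2871, h₀ = 1.8620 rad.
Bracket: h₀ sin ϕ sin δ + cos ϕ cos δ sin h₀ = 1.8620×0.74780×0.24700 + 0.66393×0.96902×0.95790 = 0.343924 + 0.616276 = 0.960200.
Inverse-square distance factor (a/d)² = 1.0447² = 1.091398.
Q̄ = (S_0/π) × 1.091398 × [bracket] = (1361/π) × 1.091398 × 0.960200 = 454.0 W/m².

Q̄ ≈ 454 W/m²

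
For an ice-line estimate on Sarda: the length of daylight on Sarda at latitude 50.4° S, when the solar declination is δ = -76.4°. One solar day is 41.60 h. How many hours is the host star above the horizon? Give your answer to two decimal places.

41.60 h

Sunrise equation: cos h₀ = −tan ϕ · tan δ = -4.9965 ≤ −1, so the host star never sets (polar day) and h₀ = π.
Daylight = 2h₀/(2π) × 41.60 h = (3.1416/π) × 41.60 = 41.60 h.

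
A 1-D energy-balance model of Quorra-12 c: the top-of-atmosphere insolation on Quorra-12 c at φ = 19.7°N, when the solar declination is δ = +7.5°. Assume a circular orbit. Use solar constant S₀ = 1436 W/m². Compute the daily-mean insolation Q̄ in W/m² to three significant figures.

Q̄ ≈ 459 W/m²

cos H₀ = −tan(+19.7°) tan(+7.500°) = -0.0471, H₀ = 1.6180 rad.
Bracket: H₀ sin φ sin δ + cos φ cos δ sin H₀ = 1.6180×0.33710×0.13053 + 0.94147×0.99144×0.99889 = 0.071195 + 0.932375 = 1.003570.
Q̄ = (S₀/π) × [bracket] = (1436/π) × 1.003570 = 458.7 W/m².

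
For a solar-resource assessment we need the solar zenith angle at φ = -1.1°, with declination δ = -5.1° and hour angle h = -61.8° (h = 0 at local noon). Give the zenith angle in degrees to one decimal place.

θ_z = 61.8°

cos θ_z = sin φ sin δ + cos φ cos δ cos h = 0.001707 + 0.470593 = 0.472300.
θ_z = arccos(0.472300) = 61.8°.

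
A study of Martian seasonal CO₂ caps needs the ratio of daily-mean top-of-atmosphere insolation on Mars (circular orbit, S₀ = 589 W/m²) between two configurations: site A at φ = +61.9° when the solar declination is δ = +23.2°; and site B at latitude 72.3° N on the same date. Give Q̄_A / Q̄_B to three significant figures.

Q̄_A / Q̄_B ≈ 0.957

— Configuration A (φ=+61.9°):
cos H₀ = −tan(+61.9°) tan(+23.200°) = -0.8027, H₀ = 2.5026 rad.
Bracket: H₀ sin φ sin δ + cos φ cos δ sin H₀ = 2.5026×0.88213×0.39394 + 0.47101×0.91914×0.59639 = 0.869669 + 0.258192 = 1.127861.
Q̄ = (S₀/π) × [bracket] = (589/π) × 1.127861 = 211.46 W/m².
— Configuration B (φ=+72.3°):
cos H₀ = −tan(+72.3°) tan(+23.200°) = -1.3430 ≤ −1 ⇒ polar day, H₀ = π.
Bracket: H₀ sin φ sin δ + cos φ cos δ sin H₀ = 3.1416×0.95266×0.39394 + 0.30403×0.91914×0.00000 = 1.179014 + 0.000000 = 1.179014.
Q̄ = (S₀/π) × [bracket] = (589/π) × 1.179014 = 221.05 W/m².
Ratio Q̄_A / Q̄_B = 211.46 / 221.05 = 0.9566.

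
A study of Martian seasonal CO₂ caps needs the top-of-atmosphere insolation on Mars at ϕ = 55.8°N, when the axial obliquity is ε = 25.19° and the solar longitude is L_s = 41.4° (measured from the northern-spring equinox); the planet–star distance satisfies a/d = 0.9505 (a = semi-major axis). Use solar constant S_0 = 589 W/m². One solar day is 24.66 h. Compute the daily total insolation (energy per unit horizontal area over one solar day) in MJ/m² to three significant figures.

14.4 MJ/m²

Solar declination: sin δ = sin ε · sin L_s = sin 25.19° × sin 41.4° = 0.28147, so δ = +16.348°.
cos h₀ = −tan(+55.8°) tan(+16.348°) = -0.4316, h₀ = 2.0171 rad.
Bracket: h₀ sin ϕ sin δ + cos ϕ cos δ sin h₀ = 2.0171×0.82708×0.28147 + 0.56208×0.95957×0.90206 = 0.469577 + 0.486531 = 0.956108.
Inverse-square distance factor (a/d)² = 0.9505² = 0.903450.
Q̄ = (S_0/π) × 0.903450 × [bracket] = (589/π) × 0.903450 × 0.956108 = 161.95 W/m².
Daily total = Q̄ × 24.66 h × 3600 s/h = 161.95 × 24.66 × 3600 / 10⁶ = 14.38 MJ/m².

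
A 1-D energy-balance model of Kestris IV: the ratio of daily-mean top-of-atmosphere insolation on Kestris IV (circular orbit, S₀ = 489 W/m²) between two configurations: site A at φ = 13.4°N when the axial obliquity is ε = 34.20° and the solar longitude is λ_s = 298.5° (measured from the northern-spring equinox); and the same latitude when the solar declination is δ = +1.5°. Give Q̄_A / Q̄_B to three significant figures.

Q̄_A / Q̄_B ≈ 0.686

— Configuration A (φ=+13.4°):
Solar declination: sin δ = sin ε · sin λ_s = sin 34.20° × sin 298.5° = -0.49397, so δ = -29.602°.
cos H₀ = −tan(+13.4°) tan(-29.602°) = 0.1353, H₀ = 1.4350 rad.
Bracket: H₀ sin φ sin δ + cos φ cos δ sin H₀ = 1.4350×0.23175×-0.49397 + 0.97278×0.86948×0.99080 = -0.164275 + 0.838031 = 0.673756.
Q̄ = (S₀/π) × [bracket] = (489/π) × 0.673756 = 104.87 W/m².
— Configuration B (φ=+13.4°):
cos H₀ = −tan(+13.4°) tan(+1.500°) = -0.0062, H₀ = 1.5770 rad.
Bracket: H₀ sin φ sin δ + cos φ cos δ sin H₀ = 1.5770×0.23175×0.02618 + 0.97278×0.99966×0.99998 = 0.009568 + 0.972430 = 0.981998.
Q̄ = (S₀/π) × [bracket] = (489/π) × 0.981998 = 152.85 W/m².
Ratio Q̄_A / Q̄_B = 104.87 / 152.85 = 0.6861.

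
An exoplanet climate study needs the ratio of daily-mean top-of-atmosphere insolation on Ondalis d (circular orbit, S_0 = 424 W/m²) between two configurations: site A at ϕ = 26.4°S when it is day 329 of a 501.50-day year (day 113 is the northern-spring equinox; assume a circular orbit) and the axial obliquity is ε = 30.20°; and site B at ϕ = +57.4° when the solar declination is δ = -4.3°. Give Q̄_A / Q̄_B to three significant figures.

— Configuration A (ϕ=-26.4°):
Solar longitude: L_s = 360° × (329 − 113)/501.50 = 155.055°.
sin δ = sin 30.20° × sin 155.055° = 0.21215, so δ = +12.248°.
cos h₀ = −tan(-26.4°) tan(+12.248°) = 0.1078, h₀ = 1.4628 rad.
Bracket: h₀ sin ϕ sin δ + cos ϕ cos δ sin h₀ = 1.4628×-0.44464×0.21215 + 0.89571×0.97724×0.99418 = -0.137986 + 0.870229 = 0.732243.
Q̄ = (S_0/π) × [bracket] = (424/π) × 0.732243 = 98.826 W/m².
— Configuration B (ϕ=+57.4°):
cos h₀ = −tan(+57.4°) tan(-4.300°) = 0.1176, h₀ = 1.4530 rad.
Bracket: h₀ sin ϕ sin δ + cos ϕ cos δ sin h₀ = 1.4530×0.84245×-0.07498 + 0.53877×0.99719×0.99306 = -0.091782 + 0.533527 = 0.441745.
Q̄ = (S_0/π) × [bracket] = (424/π) × 0.441745 = 59.619 W/m².
Ratio Q̄_A / Q̄_B = 98.826 / 59.619 = 1.658.

Q̄_A / Q̄_B ≈ 1.66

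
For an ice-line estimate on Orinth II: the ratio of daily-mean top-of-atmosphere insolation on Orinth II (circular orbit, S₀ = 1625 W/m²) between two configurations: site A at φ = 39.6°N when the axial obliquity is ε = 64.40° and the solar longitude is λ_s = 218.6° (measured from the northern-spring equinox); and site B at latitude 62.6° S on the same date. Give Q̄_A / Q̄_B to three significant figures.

— Configuration A (φ=+39.6°):
Solar declination: sin δ = sin ε · sin λ_s = sin 64.40° × sin 218.6° = -0.56263, so δ = -34.238°.
cos H₀ = −tan(+39.6°) tan(-34.238°) = 0.5630, H₀ = 0.9728 rad.
Bracket: H₀ sin φ sin δ + cos φ cos δ sin H₀ = 0.9728×0.63742×-0.56263 + 0.77051×0.82671×0.82644 = -0.348877 + 0.526433 = 0.177556.
Q̄ = (S₀/π) × [bracket] = (1625/π) × 0.177556 = 91.841 W/m².
— Configuration B (φ=-62.6°):
cos H₀ = −tan(-62.6°) tan(-34.238°) = -1.3130 ≤ −1 ⇒ polar day, H₀ = π.
Bracket: H₀ sin φ sin δ + cos φ cos δ sin H₀ = 3.1416×-0.88782×-0.56263 + 0.46020×0.82671×0.00000 = 1.569274 + 0.000000 = 1.569274.
Q̄ = (S₀/π) × [bracket] = (1625/π) × 1.569274 = 811.71 W/m².
Ratio Q̄_A / Q̄_B = 91.841 / 811.71 = 0.1131.

Q̄_A / Q̄_B ≈ 0.113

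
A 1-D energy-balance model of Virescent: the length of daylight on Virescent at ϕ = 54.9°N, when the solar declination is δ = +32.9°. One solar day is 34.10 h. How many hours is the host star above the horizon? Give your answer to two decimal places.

cos h₀ = −tan ϕ · tan δ = −tan(+54.9°) × tan(+32.900°) = -0.9205, so h₀ = 2.7401 rad = 157.00°.
Daylight = 2h₀/(2π) × 34.10 h = (2.7401/π) × 34.10 = 29.74 h.

29.74 h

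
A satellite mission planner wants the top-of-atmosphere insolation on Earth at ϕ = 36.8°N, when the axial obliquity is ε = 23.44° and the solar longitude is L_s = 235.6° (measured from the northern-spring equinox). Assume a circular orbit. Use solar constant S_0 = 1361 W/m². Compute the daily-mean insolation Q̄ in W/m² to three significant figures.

Solar declination: sin δ = sin ε · sin L_s = sin 23.44° × sin 235.6° = -0.32822, so δ = -19.161°.
cos h₀ = −tan(+36.8°) tan(-19.161°) = 0.2599, h₀ = 1.3078 rad.
Bracket: h₀ sin ϕ sin δ + cos ϕ cos δ sin h₀ = 1.3078×0.59902×-0.32822 + 0.80073×0.94460×0.96562 = -0.257127 + 0.730366 = 0.473239.
Q̄ = (S_0/π) × [bracket] = (1361/π) × 0.473239 = 205.0 W/m².

Q̄ ≈ 205 W/m²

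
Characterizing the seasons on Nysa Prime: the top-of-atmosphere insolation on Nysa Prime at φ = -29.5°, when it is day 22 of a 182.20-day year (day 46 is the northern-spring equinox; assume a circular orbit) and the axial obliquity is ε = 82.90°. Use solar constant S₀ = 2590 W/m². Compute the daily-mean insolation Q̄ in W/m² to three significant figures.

Solar longitude: λ_s = 360° × (22 − 46)/182.20 = -47.420°, i.e. -47.420° + 360° = 312.580°.
sin δ = sin 82.90° × sin 312.580° = -0.73069, so δ = -46.944°.
cos H₀ = −tan(-29.5°) tan(-46.944°) = -0.6055, H₀ = 2.2212 rad.
Bracket: H₀ sin φ sin δ + cos φ cos δ sin H₀ = 2.2212×-0.49242×-0.73069 + 0.87036×0.68271×0.79582 = 0.799202 + 0.472879 = 1.272081.
Q̄ = (S₀/π) × [bracket] = (2590/π) × 1.272081 = 1049 W/m².

Q̄ ≈ 1.05e+03 W/m²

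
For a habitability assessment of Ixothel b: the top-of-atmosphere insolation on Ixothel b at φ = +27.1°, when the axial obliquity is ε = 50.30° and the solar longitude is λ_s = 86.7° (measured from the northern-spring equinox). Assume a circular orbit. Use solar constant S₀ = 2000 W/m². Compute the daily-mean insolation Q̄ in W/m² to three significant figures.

Q̄ ≈ 784 W/m²

Solar declination: sin δ = sin ε · sin λ_s = sin 50.30° × sin 86.7° = 0.76812, so δ = +50.186°.
cos H₀ = −tan(+27.1°) tan(+50.186°) = -0.6139, H₀ = 2.2318 rad.
Bracket: H₀ sin φ sin δ + cos φ cos δ sin H₀ = 2.2318×0.45554×0.76812 + 0.89021×0.64030×0.78940 = 0.780928 + 0.449959 = 1.230887.
Q̄ = (S₀/π) × [bracket] = (2000/π) × 1.230887 = 783.6 W/m².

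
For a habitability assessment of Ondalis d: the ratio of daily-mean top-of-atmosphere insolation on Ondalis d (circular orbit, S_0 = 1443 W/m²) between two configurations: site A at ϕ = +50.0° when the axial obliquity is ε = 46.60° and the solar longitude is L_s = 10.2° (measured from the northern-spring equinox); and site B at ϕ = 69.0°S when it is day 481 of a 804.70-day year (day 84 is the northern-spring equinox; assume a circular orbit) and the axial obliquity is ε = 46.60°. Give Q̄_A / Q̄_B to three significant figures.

— Configuration A (ϕ=+50.0°):
Solar declination: sin δ = sin ε · sin L_s = sin 46.60° × sin 10.2° = 0.12867, so δ = +7.392°.
cos h₀ = −tan(+50.0°) tan(+7.392°) = -0.1546, h₀ = 1.7260 rad.
Bracket: h₀ sin ϕ sin δ + cos ϕ cos δ sin h₀ = 1.7260×0.76604×0.12867 + 0.64279×0.99169×0.98797 = 0.170126 + 0.629780 = 0.799906.
Q̄ = (S_0/π) × [bracket] = (1443/π) × 0.799906 = 367.41 W/m².
— Configuration B (ϕ=-69.0°):
Solar longitude: L_s = 360° × (481 − 84)/804.70 = 177.607°.
sin δ = sin 46.60° × sin 177.607° = 0.03034, so δ = +1.739°.
cos h₀ = −tan(-69.0°) tan(+1.739°) = 0.0791, h₀ = 1.4916 rad.
Bracket: h₀ sin ϕ sin δ + cos ϕ cos δ sin h₀ = 1.4916×-0.93358×0.03034 + 0.35837×0.99954×0.99687 = -0.042249 + 0.357084 = 0.314835.
Q̄ = (S_0/π) × [bracket] = (1443/π) × 0.314835 = 144.61 W/m².
Ratio Q̄_A / Q̄_B = 367.41 / 144.61 = 2.541.

Q̄_A / Q̄_B ≈ 2.54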